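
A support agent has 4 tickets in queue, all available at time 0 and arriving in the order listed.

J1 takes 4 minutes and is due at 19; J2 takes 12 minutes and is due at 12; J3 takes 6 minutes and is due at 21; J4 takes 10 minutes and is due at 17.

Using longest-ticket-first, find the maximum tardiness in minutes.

LPT (decreasing processing time): J2 J4 J3 J1.
J2: 0→12, due 12, tardiness 0
J4: 12→22, due 17, tardiness 5
J3: 22→28, due 21, tardiness 7
J1: 28→32, due 19, tardiness 13
Maximum = 13.

13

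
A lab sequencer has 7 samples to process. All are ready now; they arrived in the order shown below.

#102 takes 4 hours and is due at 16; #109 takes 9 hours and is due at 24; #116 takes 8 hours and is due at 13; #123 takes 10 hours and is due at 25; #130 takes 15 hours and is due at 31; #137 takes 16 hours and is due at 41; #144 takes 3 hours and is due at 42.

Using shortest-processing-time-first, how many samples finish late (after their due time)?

4

SPT (increasing processing time): #144 #102 #116 #109 #123 #130 #137.
#144: 0→3, due 42, tardiness 0
#102: 3→7, due 16, tardiness 0
#116: 7→15, due 13, tardiness 2
#109: 15→24, due 24, tardiness 0
#123: 24→34, due 25, tardiness 9
#130: 34→49, due 31, tardiness 18
#137: 49→65, due 41, tardiness 24
Late samples: 4.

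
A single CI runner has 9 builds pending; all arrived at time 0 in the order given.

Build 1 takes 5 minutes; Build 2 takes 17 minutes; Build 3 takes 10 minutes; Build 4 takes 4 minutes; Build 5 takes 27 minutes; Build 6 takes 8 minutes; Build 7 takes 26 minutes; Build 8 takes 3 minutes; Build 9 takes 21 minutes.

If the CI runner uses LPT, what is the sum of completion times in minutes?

LPT (decreasing processing time): Build 5 Build 7 Build 9 Build 2 Build 3 Build 6 Build 1 Build 4 Build 8.
Build 5: 0→27
Build 7: 27→53
Build 9: 53→74
Build 2: 74→91
Build 3: 91→101
Build 6: 101→109
Build 1: 109→114
Build 4: 114→118
Build 8: 118→121
Sum = 27+53+74+91+101+109+114+118+121 = 808.

808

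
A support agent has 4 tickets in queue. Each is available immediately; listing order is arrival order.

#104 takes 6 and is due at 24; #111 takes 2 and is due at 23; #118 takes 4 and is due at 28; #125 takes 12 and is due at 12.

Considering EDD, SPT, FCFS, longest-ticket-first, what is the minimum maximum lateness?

0

EDD (increasing due date): #125 #111 #104 #118.
#125: 0→12, due 12, lateness 0
#111: 12→14, due 23, lateness -9
#104: 14→20, due 24, lateness -4
#118: 20→24, due 28, lateness -4
Maximum = 0.
SPT (increasing processing time): #111 #118 #104 #125.
#111: 0→2, due 23, lateness -21
#118: 2→6, due 28, lateness -22
#104: 6→12, due 24, lateness -12
#125: 12→24, due 12, lateness 12
Maximum = 12.
FIFO (arrival order): #104 #111 #118 #125.
#104: 0→6, due 24, lateness -18
#111: 6→8, due 23, lateness -15
#118: 8→12, due 28, lateness -16
#125: 12→24, due 12, lateness 12
Maximum = 12.
LPT (decreasing processing time): #125 #104 #118 #111.
#125: 0→12, due 12, lateness 0
#104: 12→18, due 24, lateness -6
#118: 18→22, due 28, lateness -6
#111: 22→24, due 23, lateness 1
Maximum = 1.
EDD 0, SPT 12, FIFO 12, LPT 1 → minimum 0.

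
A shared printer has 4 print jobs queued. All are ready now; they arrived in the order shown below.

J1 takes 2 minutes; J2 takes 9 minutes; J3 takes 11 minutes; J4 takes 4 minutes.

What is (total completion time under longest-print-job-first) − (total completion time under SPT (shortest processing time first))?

LPT (decreasing processing time): J3 J2 J4 J1.
J3: 0→11
J2: 11→20
J4: 20→24
J1: 24→26
Sum = 11+20+24+26 = 81.
SPT (increasing processing time): J1 J4 J2 J3.
J1: 0→2
J4: 2→6
J2: 6→15
J3: 15→26
Sum = 2+6+15+26 = 49.
Difference = 81 − 49 = 32.

32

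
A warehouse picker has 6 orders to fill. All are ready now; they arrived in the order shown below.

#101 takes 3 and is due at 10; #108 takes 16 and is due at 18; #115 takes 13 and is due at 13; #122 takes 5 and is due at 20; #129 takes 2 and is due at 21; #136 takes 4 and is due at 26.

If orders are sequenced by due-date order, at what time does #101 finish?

EDD (increasing due date): #101 #115 #108 #122 #129 #136.
#101: 0→3

3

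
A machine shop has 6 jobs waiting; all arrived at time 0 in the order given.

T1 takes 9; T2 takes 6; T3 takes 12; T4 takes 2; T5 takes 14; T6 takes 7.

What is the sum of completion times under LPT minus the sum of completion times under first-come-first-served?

42

LPT (decreasing processing time): T5 T3 T1 T6 T2 T4.
T5: 0→14
T3: 14→26
T1: 26→35
T6: 35→42
T2: 42→48
T4: 48→50
Sum = 14+26+35+42+48+50 = 215.
FIFO (arrival order): T1 T2 T3 T4 T5 T6.
T1: 0→9
T2: 9→15
T3: 15→27
T4: 27→29
T5: 29→43
T6: 43→50
Sum = 9+15+27+29+43+50 = 173.
Difference = 215 − 173 = 42.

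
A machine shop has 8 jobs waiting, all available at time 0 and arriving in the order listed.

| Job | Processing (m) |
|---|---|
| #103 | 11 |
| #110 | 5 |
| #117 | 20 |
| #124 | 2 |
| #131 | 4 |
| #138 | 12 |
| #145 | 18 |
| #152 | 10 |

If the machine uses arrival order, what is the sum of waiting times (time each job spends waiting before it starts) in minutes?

FIFO (arrival order): #103 #110 #117 #124 #131 #138 #145 #152.
#103: waits 0, runs 0→11
#110: waits 11, runs 11→16
#117: waits 16, runs 16→36
#124: waits 36, runs 36→38
#131: waits 38, runs 38→42
#138: waits 42, runs 42→54
#145: waits 54, runs 54→72
#152: waits 72, runs 72→82
Sum = 0+11+16+36+38+42+54+72 = 269.

269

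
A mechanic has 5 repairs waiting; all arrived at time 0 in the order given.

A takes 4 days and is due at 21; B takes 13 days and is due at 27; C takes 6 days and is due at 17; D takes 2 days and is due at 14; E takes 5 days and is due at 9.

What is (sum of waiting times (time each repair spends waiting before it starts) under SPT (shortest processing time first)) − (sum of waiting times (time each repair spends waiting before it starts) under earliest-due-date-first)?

-6

SPT (increasing processing time): D A E C B.
D: waits 0, runs 0→2
A: waits 2, runs 2→6
E: waits 6, runs 6→11
C: waits 11, runs 11→17
B: waits 17, runs 17→30
Sum = 0+2+6+11+17 = 36.
EDD (increasing due date): E D C A B.
E: waits 0, runs 0→5
D: waits 5, runs 5→7
C: waits 7, runs 7→13
A: waits 13, runs 13→17
B: waits 17, runs 17→30
Sum = 0+5+7+13+17 = 42.
Difference = 36 − 42 = -6.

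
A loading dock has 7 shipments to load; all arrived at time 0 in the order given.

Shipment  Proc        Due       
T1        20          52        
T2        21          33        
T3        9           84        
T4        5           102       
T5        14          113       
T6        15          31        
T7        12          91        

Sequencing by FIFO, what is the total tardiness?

FIFO (arrival order): T1 T2 T3 T4 T5 T6 T7.
T1: 0→20, due 52, tardiness 0
T2: 20→41, due 33, tardiness 8
T3: 41→50, due 84, tardiness 0
T4: 50→55, due 102, tardiness 0
T5: 55→69, due 113, tardiness 0
T6: 69→84, due 31, tardiness 53
T7: 84→96, due 91, tardiness 5
Sum = 0+8+0+0+0+53+5 = 66.

66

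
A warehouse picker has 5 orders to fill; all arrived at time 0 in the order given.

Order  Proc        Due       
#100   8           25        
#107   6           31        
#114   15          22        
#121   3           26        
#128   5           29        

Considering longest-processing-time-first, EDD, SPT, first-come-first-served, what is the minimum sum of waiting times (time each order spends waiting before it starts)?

47

LPT (decreasing processing time): #114 #100 #107 #128 #121.
#114: waits 0, runs 0→15
#100: waits 15, runs 15→23
#107: waits 23, runs 23→29
#128: waits 29, runs 29→34
#121: waits 34, runs 34→37
Sum = 0+15+23+29+34 = 101.
EDD (increasing due date): #114 #100 #121 #128 #107.
#114: waits 0, runs 0→15
#100: waits 15, runs 15→23
#121: waits 23, runs 23→26
#128: waits 26, runs 26→31
#107: waits 31, runs 31→37
Sum = 0+15+23+26+31 = 95.
SPT (increasing processing time): #121 #128 #107 #100 #114.
#121: waits 0, runs 0→3
#128: waits 3, runs 3→8
#107: waits 8, runs 8→14
#100: waits 14, runs 14→22
#114: waits 22, runs 22→37
Sum = 0+3+8+14+22 = 47.
FIFO (arrival order): #100 #107 #114 #121 #128.
#100: waits 0, runs 0→8
#107: waits 8, runs 8→14
#114: waits 14, runs 14→29
#121: waits 29, runs 29→32
#128: waits 32, runs 32→37
Sum = 0+8+14+29+32 = 83.
LPT 101, EDD 95, SPT 47, FIFO 83 → minimum 47.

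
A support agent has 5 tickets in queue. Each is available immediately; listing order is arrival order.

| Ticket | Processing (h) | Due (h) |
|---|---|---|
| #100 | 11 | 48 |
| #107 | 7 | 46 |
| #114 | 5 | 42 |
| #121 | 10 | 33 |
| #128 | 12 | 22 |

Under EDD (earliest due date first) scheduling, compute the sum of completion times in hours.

EDD (increasing due date): #128 #121 #114 #107 #100.
#128: 0→12
#121: 12→22
#114: 22→27
#107: 27→34
#100: 34→45
Sum = 12+22+27+34+45 = 140.

140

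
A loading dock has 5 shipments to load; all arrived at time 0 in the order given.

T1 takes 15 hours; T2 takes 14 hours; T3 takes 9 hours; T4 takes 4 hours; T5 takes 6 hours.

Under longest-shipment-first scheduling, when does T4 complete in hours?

48

LPT (decreasing processing time): T1 T2 T3 T5 T4.
T1: 0→15
T2: 15→29
T3: 29→38
T5: 38→44
T4: 44→48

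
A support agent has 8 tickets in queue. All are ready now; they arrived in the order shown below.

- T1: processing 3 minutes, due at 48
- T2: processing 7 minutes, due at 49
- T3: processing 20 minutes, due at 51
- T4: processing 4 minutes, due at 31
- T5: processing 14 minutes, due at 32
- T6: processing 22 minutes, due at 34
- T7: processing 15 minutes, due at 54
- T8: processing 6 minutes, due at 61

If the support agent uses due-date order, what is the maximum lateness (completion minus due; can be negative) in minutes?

EDD (increasing due date): T4 T5 T6 T1 T2 T3 T7 T8.
T4: 0→4, due 31, lateness -27
T5: 4→18, due 32, lateness -14
T6: 18→40, due 34, lateness 6
T1: 40→43, due 48, lateness -5
T2: 43→50, due 49, lateness 1
T3: 50→70, due 51, lateness 19
T7: 70→85, due 54, lateness 31
T8: 85→91, due 61, lateness 30
Maximum = 31.

31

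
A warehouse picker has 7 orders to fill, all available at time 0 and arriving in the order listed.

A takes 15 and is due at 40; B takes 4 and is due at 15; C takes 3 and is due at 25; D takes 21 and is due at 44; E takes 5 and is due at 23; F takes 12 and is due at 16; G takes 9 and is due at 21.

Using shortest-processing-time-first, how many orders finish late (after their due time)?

SPT (increasing processing time): C B E G F A D.
C: 0→3, due 25, tardiness 0
B: 3→7, due 15, tardiness 0
E: 7→12, due 23, tardiness 0
G: 12→21, due 21, tardiness 0
F: 21→33, due 16, tardiness 17
A: 33→48, due 40, tardiness 8
D: 48→69, due 44, tardiness 25
Late orders: 3.

3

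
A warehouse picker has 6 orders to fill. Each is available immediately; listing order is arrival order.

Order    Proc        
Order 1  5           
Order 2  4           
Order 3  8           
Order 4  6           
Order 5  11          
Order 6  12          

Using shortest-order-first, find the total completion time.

131

SPT (increasing processing time): Order 2 Order 1 Order 4 Order 3 Order 5 Order 6.
Order 2: 0→4
Order 1: 4→9
Order 4: 9→15
Order 3: 15→23
Order 5: 23→34
Order 6: 34→46
Sum = 4+9+15+23+34+46 = 131.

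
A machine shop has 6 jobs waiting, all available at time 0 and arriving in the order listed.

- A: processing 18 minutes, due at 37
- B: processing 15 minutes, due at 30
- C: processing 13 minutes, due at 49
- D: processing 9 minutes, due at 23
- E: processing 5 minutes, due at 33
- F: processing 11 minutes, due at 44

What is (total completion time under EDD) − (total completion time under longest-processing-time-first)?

-53

EDD (increasing due date): D B E A F C.
D: 0→9
B: 9→24
E: 24→29
A: 29→47
F: 47→58
C: 58→71
Sum = 9+24+29+47+58+71 = 238.
LPT (decreasing processing time): A B C F D E.
A: 0→18
B: 18→33
C: 33→46
F: 46→57
D: 57→66
E: 66→71
Sum = 18+33+46+57+66+71 = 291.
Difference = 238 − 291 = -53.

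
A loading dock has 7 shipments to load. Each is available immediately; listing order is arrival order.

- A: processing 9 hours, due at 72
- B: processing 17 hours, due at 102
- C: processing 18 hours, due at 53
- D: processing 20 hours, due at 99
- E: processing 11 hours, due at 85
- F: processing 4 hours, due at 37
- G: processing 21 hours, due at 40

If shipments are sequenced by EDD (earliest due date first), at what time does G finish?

25

EDD (increasing due date): F G C A E D B.
F: 0→4
G: 4→25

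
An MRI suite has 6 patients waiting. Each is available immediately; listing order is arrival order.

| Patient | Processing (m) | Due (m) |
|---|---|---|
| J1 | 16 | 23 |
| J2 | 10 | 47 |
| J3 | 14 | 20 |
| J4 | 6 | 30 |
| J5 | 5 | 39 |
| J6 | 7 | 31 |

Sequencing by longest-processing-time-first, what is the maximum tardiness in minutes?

LPT (decreasing processing time): J1 J3 J2 J6 J4 J5.
J1: 0→16, due 23, tardiness 0
J3: 16→30, due 20, tardiness 10
J2: 30→40, due 47, tardiness 0
J6: 40→47, due 31, tardiness 16
J4: 47→53, due 30, tardiness 23
J5: 53→58, due 39, tardiness 19
Maximum = 23.

23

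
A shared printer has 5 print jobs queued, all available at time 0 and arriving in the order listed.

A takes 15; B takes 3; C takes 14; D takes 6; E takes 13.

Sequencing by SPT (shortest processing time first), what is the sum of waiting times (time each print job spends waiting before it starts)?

70

SPT (increasing processing time): B D E C A.
B: waits 0, runs 0→3
D: waits 3, runs 3→9
E: waits 9, runs 9→22
C: waits 22, runs 22→36
A: waits 36, runs 36→51
Sum = 0+3+9+22+36 = 70.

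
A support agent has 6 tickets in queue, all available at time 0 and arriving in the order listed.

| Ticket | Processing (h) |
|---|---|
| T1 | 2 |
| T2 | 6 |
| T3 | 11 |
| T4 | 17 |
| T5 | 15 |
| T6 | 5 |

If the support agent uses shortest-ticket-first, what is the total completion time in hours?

141

SPT (increasing processing time): T1 T6 T2 T3 T5 T4.
T1: 0→2
T6: 2→7
T2: 7→13
T3: 13→24
T5: 24→39
T4: 39→56
Sum = 2+7+13+24+39+56 = 141.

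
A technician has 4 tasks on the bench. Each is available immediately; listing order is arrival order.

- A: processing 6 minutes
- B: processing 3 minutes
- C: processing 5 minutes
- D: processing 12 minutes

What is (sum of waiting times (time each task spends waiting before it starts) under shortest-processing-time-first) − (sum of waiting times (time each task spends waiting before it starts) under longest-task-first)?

-28

SPT (increasing processing time): B C A D.
B: waits 0, runs 0→3
C: waits 3, runs 3→8
A: waits 8, runs 8→14
D: waits 14, runs 14→26
Sum = 0+3+8+14 = 25.
LPT (decreasing processing time): D A C B.
D: waits 0, runs 0→12
A: waits 12, runs 12→18
C: waits 18, runs 18→23
B: waits 23, runs 23→26
Sum = 0+12+18+23 = 53.
Difference = 25 − 53 = -28.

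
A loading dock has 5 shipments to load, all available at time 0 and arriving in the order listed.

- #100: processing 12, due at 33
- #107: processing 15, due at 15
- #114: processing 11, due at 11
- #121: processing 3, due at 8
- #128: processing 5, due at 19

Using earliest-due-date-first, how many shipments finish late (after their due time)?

4

EDD (increasing due date): #121 #114 #107 #128 #100.
#121: 0→3, due 8, tardiness 0
#114: 3→14, due 11, tardiness 3
#107: 14→29, due 15, tardiness 14
#128: 29→34, due 19, tardiness 15
#100: 34→46, due 33, tardiness 13
Late shipments: 4.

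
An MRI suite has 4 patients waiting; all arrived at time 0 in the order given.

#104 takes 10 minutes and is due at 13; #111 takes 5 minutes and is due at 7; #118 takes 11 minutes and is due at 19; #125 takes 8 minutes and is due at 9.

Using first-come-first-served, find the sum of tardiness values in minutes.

40

FIFO (arrival order): #104 #111 #118 #125.
#104: 0→10, due 13, tardiness 0
#111: 10→15, due 7, tardiness 8
#118: 15→26, due 19, tardiness 7
#125: 26→34, due 9, tardiness 25
Sum = 0+8+7+25 = 40.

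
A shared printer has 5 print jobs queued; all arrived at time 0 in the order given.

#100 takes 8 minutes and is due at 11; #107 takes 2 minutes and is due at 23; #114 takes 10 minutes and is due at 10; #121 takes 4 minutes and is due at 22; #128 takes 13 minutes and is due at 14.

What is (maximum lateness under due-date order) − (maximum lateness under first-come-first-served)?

-6

EDD (increasing due date): #114 #100 #128 #121 #107.
#114: 0→10, due 10, lateness 0
#100: 10→18, due 11, lateness 7
#128: 18→31, due 14, lateness 17
#121: 31→35, due 22, lateness 13
#107: 35→37, due 23, lateness 14
Maximum = 17.
FIFO (arrival order): #100 #107 #114 #121 #128.
#100: 0→8, due 11, lateness -3
#107: 8→10, due 23, lateness -13
#114: 10→20, due 10, lateness 10
#121: 20→24, due 22, lateness 2
#128: 24→37, due 14, lateness 23
Maximum = 23.
Difference = 17 − 23 = -6.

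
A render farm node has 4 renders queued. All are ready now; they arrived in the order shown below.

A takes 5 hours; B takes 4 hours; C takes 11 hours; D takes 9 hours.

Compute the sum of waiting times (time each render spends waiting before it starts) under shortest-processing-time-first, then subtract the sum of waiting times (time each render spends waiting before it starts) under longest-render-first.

SPT (increasing processing time): B A D C.
B: waits 0, runs 0→4
A: waits 4, runs 4→9
D: waits 9, runs 9→18
C: waits 18, runs 18→29
Sum = 0+4+9+18 = 31.
LPT (decreasing processing time): C D A B.
C: waits 0, runs 0→11
D: waits 11, runs 11→20
A: waits 20, runs 20→25
B: waits 25, runs 25→29
Sum = 0+11+20+25 = 56.
Difference = 31 − 56 = -25.

-25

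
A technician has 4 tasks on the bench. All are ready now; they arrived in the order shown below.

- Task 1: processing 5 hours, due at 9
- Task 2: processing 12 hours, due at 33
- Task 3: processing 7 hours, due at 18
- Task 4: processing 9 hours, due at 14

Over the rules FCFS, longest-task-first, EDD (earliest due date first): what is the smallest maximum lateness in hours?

FIFO (arrival order): Task 1 Task 2 Task 3 Task 4.
Task 1: 0→5, due 9, lateness -4
Task 2: 5→17, due 33, lateness -16
Task 3: 17→24, due 18, lateness 6
Task 4: 24→33, due 14, lateness 19
Maximum = 19.
LPT (decreasing processing time): Task 2 Task 4 Task 3 Task 1.
Task 2: 0→12, due 33, lateness -21
Task 4: 12→21, due 14, lateness 7
Task 3: 21→28, due 18, lateness 10
Task 1: 28→33, due 9, lateness 24
Maximum = 24.
EDD (increasing due date): Task 1 Task 4 Task 3 Task 2.
Task 1: 0→5, due 9, lateness -4
Task 4: 5→14, due 14, lateness 0
Task 3: 14→21, due 18, lateness 3
Task 2: 21→33, due 33, lateness 0
Maximum = 3.
FIFO 19, LPT 24, EDD 3 → minimum 3.

3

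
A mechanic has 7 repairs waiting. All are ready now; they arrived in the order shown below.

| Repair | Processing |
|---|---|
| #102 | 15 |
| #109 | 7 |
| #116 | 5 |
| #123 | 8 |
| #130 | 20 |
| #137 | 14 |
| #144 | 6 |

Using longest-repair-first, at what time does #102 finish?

LPT (decreasing processing time): #130 #102 #137 #123 #109 #144 #116.
#130: 0→20
#102: 20→35

35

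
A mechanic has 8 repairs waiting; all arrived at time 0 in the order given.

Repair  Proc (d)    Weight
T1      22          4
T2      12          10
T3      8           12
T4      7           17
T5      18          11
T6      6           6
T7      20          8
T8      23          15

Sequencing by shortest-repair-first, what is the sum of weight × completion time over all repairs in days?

4080

SPT (increasing processing time): T6 T4 T3 T2 T5 T7 T1 T8.
T6: finishes 6, weight 6, w·C = 36
T4: finishes 13, weight 17, w·C = 221
T3: finishes 21, weight 12, w·C = 252
T2: finishes 33, weight 10, w·C = 330
T5: finishes 51, weight 11, w·C = 561
T7: finishes 71, weight 8, w·C = 568
T1: finishes 93, weight 4, w·C = 372
T8: finishes 116, weight 15, w·C = 1740
Sum = 36+221+252+330+561+568+372+1740 = 4080.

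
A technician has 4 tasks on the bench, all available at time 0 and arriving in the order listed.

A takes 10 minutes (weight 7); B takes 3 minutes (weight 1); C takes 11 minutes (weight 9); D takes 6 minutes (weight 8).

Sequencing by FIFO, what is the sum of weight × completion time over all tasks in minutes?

539

FIFO (arrival order): A B C D.
A: finishes 10, weight 7, w·C = 70
B: finishes 13, weight 1, w·C = 13
C: finishes 24, weight 9, w·C = 216
D: finishes 30, weight 8, w·C = 240
Sum = 70+13+216+240 = 539.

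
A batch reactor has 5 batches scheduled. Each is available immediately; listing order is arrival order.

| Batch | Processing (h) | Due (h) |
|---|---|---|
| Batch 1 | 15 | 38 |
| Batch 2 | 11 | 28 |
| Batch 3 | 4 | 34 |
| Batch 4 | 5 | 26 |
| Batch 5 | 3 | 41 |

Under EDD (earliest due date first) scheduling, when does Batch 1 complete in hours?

35

EDD (increasing due date): Batch 4 Batch 2 Batch 3 Batch 1 Batch 5.
Batch 4: 0→5
Batch 2: 5→16
Batch 3: 16→20
Batch 1: 20→35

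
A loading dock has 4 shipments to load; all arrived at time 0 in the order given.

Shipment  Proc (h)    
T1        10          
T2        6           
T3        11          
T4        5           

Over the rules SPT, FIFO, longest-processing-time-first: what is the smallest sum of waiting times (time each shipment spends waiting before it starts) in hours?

37

SPT (increasing processing time): T4 T2 T1 T3.
T4: waits 0, runs 0→5
T2: waits 5, runs 5→11
T1: waits 11, runs 11→21
T3: waits 21, runs 21→32
Sum = 0+5+11+21 = 37.
FIFO (arrival order): T1 T2 T3 T4.
T1: waits 0, runs 0→10
T2: waits 10, runs 10→16
T3: waits 16, runs 16→27
T4: waits 27, runs 27→32
Sum = 0+10+16+27 = 53.
LPT (decreasing processing time): T3 T1 T2 T4.
T3: waits 0, runs 0→11
T1: waits 11, runs 11→21
T2: waits 21, runs 21→27
T4: waits 27, runs 27→32
Sum = 0+11+21+27 = 59.
SPT 37, FIFO 53, LPT 59 → minimum 37.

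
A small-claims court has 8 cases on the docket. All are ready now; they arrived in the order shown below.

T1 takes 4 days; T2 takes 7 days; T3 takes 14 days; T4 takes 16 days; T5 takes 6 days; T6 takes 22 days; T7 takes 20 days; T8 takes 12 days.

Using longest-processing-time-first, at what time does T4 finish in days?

LPT (decreasing processing time): T6 T7 T4 T3 T8 T2 T5 T1.
T6: 0→22
T7: 22→42
T4: 42→58

58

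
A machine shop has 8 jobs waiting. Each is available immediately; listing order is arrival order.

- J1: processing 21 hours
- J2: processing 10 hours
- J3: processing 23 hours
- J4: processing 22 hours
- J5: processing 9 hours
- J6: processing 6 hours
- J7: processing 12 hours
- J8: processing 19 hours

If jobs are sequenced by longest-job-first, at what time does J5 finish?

LPT (decreasing processing time): J3 J4 J1 J8 J7 J2 J5 J6.
J3: 0→23
J4: 23→45
J1: 45→66
J8: 66→85
J7: 85→97
J2: 97→107
J5: 107→116

116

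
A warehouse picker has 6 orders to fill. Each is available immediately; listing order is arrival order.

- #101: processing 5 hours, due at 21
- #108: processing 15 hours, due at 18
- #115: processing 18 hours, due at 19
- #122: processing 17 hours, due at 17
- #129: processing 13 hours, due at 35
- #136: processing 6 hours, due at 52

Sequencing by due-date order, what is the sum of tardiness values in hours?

EDD (increasing due date): #122 #108 #115 #101 #129 #136.
#122: 0→17, due 17, tardiness 0
#108: 17→32, due 18, tardiness 14
#115: 32→50, due 19, tardiness 31
#101: 50→55, due 21, tardiness 34
#129: 55→68, due 35, tardiness 33
#136: 68→74, due 52, tardiness 22
Sum = 0+14+31+34+33+22 = 134.

134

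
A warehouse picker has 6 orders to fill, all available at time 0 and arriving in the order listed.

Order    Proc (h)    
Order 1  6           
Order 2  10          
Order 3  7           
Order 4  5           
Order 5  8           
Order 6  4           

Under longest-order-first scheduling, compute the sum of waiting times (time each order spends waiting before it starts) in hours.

LPT (decreasing processing time): Order 2 Order 5 Order 3 Order 1 Order 4 Order 6.
Order 2: waits 0, runs 0→10
Order 5: waits 10, runs 10→18
Order 3: waits 18, runs 18→25
Order 1: waits 25, runs 25→31
Order 4: waits 31, runs 31→36
Order 6: waits 36, runs 36→40
Sum = 0+10+18+25+31+36 = 120.

120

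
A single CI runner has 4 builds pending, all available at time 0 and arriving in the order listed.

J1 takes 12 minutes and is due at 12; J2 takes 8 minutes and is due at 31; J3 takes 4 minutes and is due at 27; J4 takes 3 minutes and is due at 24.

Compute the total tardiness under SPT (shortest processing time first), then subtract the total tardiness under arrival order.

12

SPT (increasing processing time): J4 J3 J2 J1.
J4: 0→3, due 24, tardiness 0
J3: 3→7, due 27, tardiness 0
J2: 7→15, due 31, tardiness 0
J1: 15→27, due 12, tardiness 15
Sum = 0+0+0+15 = 15.
FIFO (arrival order): J1 J2 J3 J4.
J1: 0→12, due 12, tardiness 0
J2: 12→20, due 31, tardiness 0
J3: 20→24, due 27, tardiness 0
J4: 24→27, due 24, tardiness 3
Sum = 0+0+0+3 = 3.
Difference = 15 − 3 = 12.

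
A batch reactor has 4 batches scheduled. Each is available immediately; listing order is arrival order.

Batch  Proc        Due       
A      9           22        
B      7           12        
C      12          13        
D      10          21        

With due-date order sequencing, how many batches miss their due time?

3

EDD (increasing due date): B C D A.
B: 0→7, due 12, tardiness 0
C: 7→19, due 13, tardiness 6
D: 19→29, due 21, tardiness 8
A: 29→38, due 22, tardiness 16
Late batches: 3.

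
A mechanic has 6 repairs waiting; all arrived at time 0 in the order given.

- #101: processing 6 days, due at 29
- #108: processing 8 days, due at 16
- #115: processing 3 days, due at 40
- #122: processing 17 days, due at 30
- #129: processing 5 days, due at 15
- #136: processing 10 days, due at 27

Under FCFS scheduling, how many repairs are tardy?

3

FIFO (arrival order): #101 #108 #115 #122 #129 #136.
#101: 0→6, due 29, tardiness 0
#108: 6→14, due 16, tardiness 0
#115: 14→17, due 40, tardiness 0
#122: 17→34, due 30, tardiness 4
#129: 34→39, due 15, tardiness 24
#136: 39→49, due 27, tardiness 22
Late repairs: 3.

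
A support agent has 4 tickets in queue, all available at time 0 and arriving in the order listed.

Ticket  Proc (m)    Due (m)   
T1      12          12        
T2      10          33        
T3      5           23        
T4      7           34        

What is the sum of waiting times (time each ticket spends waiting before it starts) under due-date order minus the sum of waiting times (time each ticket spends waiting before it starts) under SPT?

EDD (increasing due date): T1 T3 T2 T4.
T1: waits 0, runs 0→12
T3: waits 12, runs 12→17
T2: waits 17, runs 17→27
T4: waits 27, runs 27→34
Sum = 0+12+17+27 = 56.
SPT (increasing processing time): T3 T4 T2 T1.
T3: waits 0, runs 0→5
T4: waits 5, runs 5→12
T2: waits 12, runs 12→22
T1: waits 22, runs 22→34
Sum = 0+5+12+22 = 39.
Difference = 56 − 39 = 17.

17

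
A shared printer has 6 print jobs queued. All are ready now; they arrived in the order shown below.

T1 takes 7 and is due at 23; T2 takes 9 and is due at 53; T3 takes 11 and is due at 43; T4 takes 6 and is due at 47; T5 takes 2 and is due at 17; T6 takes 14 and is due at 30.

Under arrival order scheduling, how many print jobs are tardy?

2

FIFO (arrival order): T1 T2 T3 T4 T5 T6.
T1: 0→7, due 23, tardiness 0
T2: 7→16, due 53, tardiness 0
T3: 16→27, due 43, tardiness 0
T4: 27→33, due 47, tardiness 0
T5: 33→35, due 17, tardiness 18
T6: 35→49, due 30, tardiness 19
Late print jobs: 2.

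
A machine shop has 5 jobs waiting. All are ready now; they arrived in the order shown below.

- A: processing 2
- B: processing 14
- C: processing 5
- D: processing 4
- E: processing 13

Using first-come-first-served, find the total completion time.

FIFO (arrival order): A B C D E.
A: 0→2
B: 2→16
C: 16→21
D: 21→25
E: 25→38
Sum = 2+16+21+25+38 = 102.

102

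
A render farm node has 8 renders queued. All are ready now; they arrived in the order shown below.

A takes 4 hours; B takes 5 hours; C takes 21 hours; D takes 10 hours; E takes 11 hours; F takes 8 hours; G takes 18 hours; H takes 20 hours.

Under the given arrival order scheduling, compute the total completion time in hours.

367

FIFO (arrival order): A B C D E F G H.
A: 0→4
B: 4→9
C: 9→30
D: 30→40
E: 40→51
F: 51→59
G: 59→77
H: 77→97
Sum = 4+9+30+40+51+59+77+97 = 367.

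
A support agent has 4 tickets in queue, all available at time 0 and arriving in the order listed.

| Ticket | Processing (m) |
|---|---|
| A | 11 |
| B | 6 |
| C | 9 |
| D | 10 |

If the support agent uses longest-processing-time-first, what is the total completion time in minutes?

LPT (decreasing processing time): A D C B.
A: 0→11
D: 11→21
C: 21→30
B: 30→36
Sum = 11+21+30+36 = 98.

98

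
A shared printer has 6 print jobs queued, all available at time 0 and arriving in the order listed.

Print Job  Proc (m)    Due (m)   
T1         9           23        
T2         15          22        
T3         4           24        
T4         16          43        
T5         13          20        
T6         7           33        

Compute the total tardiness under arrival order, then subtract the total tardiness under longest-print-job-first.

FIFO (arrival order): T1 T2 T3 T4 T5 T6.
T1: 0→9, due 23, tardiness 0
T2: 9→24, due 22, tardiness 2
T3: 24→28, due 24, tardiness 4
T4: 28→44, due 43, tardiness 1
T5: 44→57, due 20, tardiness 37
T6: 57→64, due 33, tardiness 31
Sum = 0+2+4+1+37+31 = 75.
LPT (decreasing processing time): T4 T2 T5 T1 T6 T3.
T4: 0→16, due 43, tardiness 0
T2: 16→31, due 22, tardiness 9
T5: 31→44, due 20, tardiness 24
T1: 44→53, due 23, tardiness 30
T6: 53→60, due 33, tardiness 27
T3: 60→64, due 24, tardiness 40
Sum = 0+9+24+30+27+40 = 130.
Difference = 75 − 130 = -55.

-55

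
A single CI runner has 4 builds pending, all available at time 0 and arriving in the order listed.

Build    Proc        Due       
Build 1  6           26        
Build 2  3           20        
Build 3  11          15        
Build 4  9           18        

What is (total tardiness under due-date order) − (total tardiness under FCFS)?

EDD (increasing due date): Build 3 Build 4 Build 2 Build 1.
Build 3: 0→11, due 15, tardiness 0
Build 4: 11→20, due 18, tardiness 2
Build 2: 20→23, due 20, tardiness 3
Build 1: 23→29, due 26, tardiness 3
Sum = 0+2+3+3 = 8.
FIFO (arrival order): Build 1 Build 2 Build 3 Build 4.
Build 1: 0→6, due 26, tardiness 0
Build 2: 6→9, due 20, tardiness 0
Build 3: 9→20, due 15, tardiness 5
Build 4: 20→29, due 18, tardiness 11
Sum = 0+0+5+11 = 16.
Difference = 8 − 16 = -8.

-8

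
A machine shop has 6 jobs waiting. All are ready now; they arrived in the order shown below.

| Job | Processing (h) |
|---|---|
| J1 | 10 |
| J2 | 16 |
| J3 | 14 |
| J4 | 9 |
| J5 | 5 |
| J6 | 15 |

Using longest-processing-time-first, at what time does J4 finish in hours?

64

LPT (decreasing processing time): J2 J6 J3 J1 J4 J5.
J2: 0→16
J6: 16→31
J3: 31→45
J1: 45→55
J4: 55→64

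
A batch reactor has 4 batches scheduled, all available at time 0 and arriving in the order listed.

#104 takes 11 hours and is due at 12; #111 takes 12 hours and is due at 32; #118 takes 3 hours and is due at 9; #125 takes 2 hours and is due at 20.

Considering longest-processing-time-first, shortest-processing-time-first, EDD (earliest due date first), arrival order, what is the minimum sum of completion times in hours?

LPT (decreasing processing time): #111 #104 #118 #125.
#111: 0→12
#104: 12→23
#118: 23→26
#125: 26→28
Sum = 12+23+26+28 = 89.
SPT (increasing processing time): #125 #118 #104 #111.
#125: 0→2
#118: 2→5
#104: 5→16
#111: 16→28
Sum = 2+5+16+28 = 51.
EDD (increasing due date): #118 #104 #125 #111.
#118: 0→3
#104: 3→14
#125: 14→16
#111: 16→28
Sum = 3+14+16+28 = 61.
FIFO (arrival order): #104 #111 #118 #125.
#104: 0→11
#111: 11→23
#118: 23→26
#125: 26→28
Sum = 11+23+26+28 = 88.
LPT 89, SPT 51, EDD 61, FIFO 88 → minimum 51.

51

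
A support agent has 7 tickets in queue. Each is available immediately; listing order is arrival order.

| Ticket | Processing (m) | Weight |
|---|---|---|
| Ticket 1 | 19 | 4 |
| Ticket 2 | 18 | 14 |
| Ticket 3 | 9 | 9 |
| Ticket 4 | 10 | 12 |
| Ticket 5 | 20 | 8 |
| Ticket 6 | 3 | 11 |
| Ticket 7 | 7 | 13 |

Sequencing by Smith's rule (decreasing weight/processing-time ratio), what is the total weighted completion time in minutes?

2202

WSPT (decreasing weight/processing-time ratio): Ticket 6 Ticket 7 Ticket 4 Ticket 3 Ticket 2 Ticket 5 Ticket 1.
Ticket 6: finishes 3, weight 11, w·C = 33
Ticket 7: finishes 10, weight 13, w·C = 130
Ticket 4: finishes 20, weight 12, w·C = 240
Ticket 3: finishes 29, weight 9, w·C = 261
Ticket 2: finishes 47, weight 14, w·C = 658
Ticket 5: finishes 67, weight 8, w·C = 536
Ticket 1: finishes 86, weight 4, w·C = 344
Sum = 33+130+240+261+658+536+344 = 2202.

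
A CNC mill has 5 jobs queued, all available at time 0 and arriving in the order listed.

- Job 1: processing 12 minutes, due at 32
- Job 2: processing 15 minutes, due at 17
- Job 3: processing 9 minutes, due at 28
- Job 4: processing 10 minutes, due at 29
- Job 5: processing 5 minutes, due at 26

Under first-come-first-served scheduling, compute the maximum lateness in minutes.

FIFO (arrival order): Job 1 Job 2 Job 3 Job 4 Job 5.
Job 1: 0→12, due 32, lateness -20
Job 2: 12→27, due 17, lateness 10
Job 3: 27→36, due 28, lateness 8
Job 4: 36→46, due 29, lateness 17
Job 5: 46→51, due 26, lateness 25
Maximum = 25.

25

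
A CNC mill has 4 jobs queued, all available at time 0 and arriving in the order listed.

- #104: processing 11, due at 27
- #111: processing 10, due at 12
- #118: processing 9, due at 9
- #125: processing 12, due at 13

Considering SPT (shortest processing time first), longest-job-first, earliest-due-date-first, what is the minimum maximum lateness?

SPT (increasing processing time): #118 #111 #104 #125.
#118: 0→9, due 9, lateness 0
#111: 9→19, due 12, lateness 7
#104: 19→30, due 27, lateness 3
#125: 30→42, due 13, lateness 29
Maximum = 29.
LPT (decreasing processing time): #125 #104 #111 #118.
#125: 0→12, due 13, lateness -1
#104: 12→23, due 27, lateness -4
#111: 23→33, due 12, lateness 21
#118: 33→42, due 9, lateness 33
Maximum = 33.
EDD (increasing due date): #118 #111 #125 #104.
#118: 0→9, due 9, lateness 0
#111: 9→19, due 12, lateness 7
#125: 19→31, due 13, lateness 18
#104: 31→42, due 27, lateness 15
Maximum = 18.
SPT 29, LPT 33, EDD 18 → minimum 18.

18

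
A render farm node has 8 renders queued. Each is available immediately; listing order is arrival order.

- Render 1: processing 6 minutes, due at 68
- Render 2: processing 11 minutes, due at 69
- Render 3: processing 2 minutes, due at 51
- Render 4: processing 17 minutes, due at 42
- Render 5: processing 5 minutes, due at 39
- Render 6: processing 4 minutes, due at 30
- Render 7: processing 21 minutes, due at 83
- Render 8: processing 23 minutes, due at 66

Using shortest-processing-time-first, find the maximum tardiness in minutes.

SPT (increasing processing time): Render 3 Render 6 Render 5 Render 1 Render 2 Render 4 Render 7 Render 8.
Render 3: 0→2, due 51, tardiness 0
Render 6: 2→6, due 30, tardiness 0
Render 5: 6→11, due 39, tardiness 0
Render 1: 11→17, due 68, tardiness 0
Render 2: 17→28, due 69, tardiness 0
Render 4: 28→45, due 42, tardiness 3
Render 7: 45→66, due 83, tardiness 0
Render 8: 66→89, due 66, tardiness 23
Maximum = 23.

23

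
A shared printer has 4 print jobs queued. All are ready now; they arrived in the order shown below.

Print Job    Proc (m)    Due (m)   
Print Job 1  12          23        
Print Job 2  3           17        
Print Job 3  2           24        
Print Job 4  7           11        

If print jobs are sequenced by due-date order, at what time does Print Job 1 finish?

22

EDD (increasing due date): Print Job 4 Print Job 2 Print Job 1 Print Job 3.
Print Job 4: 0→7
Print Job 2: 7→10
Print Job 1: 10→22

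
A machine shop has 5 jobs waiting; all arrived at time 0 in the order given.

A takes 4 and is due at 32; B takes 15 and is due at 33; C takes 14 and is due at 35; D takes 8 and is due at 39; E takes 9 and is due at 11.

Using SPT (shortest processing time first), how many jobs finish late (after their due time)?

SPT (increasing processing time): A D E C B.
A: 0→4, due 32, tardiness 0
D: 4→12, due 39, tardiness 0
E: 12→21, due 11, tardiness 10
C: 21→35, due 35, tardiness 0
B: 35→50, due 33, tardiness 17
Late jobs: 2.

2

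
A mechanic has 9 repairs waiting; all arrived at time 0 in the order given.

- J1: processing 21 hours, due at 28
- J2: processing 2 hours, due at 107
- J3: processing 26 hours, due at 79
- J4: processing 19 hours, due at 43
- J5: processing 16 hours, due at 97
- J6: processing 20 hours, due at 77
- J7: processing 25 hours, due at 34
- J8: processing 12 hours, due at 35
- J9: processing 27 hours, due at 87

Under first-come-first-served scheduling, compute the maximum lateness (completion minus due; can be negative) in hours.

FIFO (arrival order): J1 J2 J3 J4 J5 J6 J7 J8 J9.
J1: 0→21, due 28, lateness -7
J2: 21→23, due 107, lateness -84
J3: 23→49, due 79, lateness -30
J4: 49→68, due 43, lateness 25
J5: 68→84, due 97, lateness -13
J6: 84→104, due 77, lateness 27
J7: 104→129, due 34, lateness 95
J8: 129→141, due 35, lateness 106
J9: 141→168, due 87, lateness 81
Maximum = 106.

106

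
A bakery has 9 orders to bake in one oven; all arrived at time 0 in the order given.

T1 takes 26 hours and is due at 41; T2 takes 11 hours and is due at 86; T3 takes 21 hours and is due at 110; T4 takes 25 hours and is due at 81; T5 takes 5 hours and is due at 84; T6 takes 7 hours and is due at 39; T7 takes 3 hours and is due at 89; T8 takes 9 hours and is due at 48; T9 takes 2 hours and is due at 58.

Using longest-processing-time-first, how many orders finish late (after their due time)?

LPT (decreasing processing time): T1 T4 T3 T2 T8 T6 T5 T7 T9.
T1: 0→26, due 41, tardiness 0
T4: 26→51, due 81, tardiness 0
T3: 51→72, due 110, tardiness 0
T2: 72→83, due 86, tardiness 0
T8: 83→92, due 48, tardiness 44
T6: 92→99, due 39, tardiness 60
T5: 99→104, due 84, tardiness 20
T7: 104→107, due 89, tardiness 18
T9: 107→109, due 58, tardiness 51
Late orders: 5.

5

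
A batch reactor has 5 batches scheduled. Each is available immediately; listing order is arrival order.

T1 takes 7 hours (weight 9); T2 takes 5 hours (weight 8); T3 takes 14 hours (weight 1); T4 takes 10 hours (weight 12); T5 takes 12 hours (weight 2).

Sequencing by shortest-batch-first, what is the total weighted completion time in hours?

528

SPT (increasing processing time): T2 T1 T4 T5 T3.
T2: finishes 5, weight 8, w·C = 40
T1: finishes 12, weight 9, w·C = 108
T4: finishes 22, weight 12, w·C = 264
T5: finishes 34, weight 2, w·C = 68
T3: finishes 48, weight 1, w·C = 48
Sum = 40+108+264+68+48 = 528.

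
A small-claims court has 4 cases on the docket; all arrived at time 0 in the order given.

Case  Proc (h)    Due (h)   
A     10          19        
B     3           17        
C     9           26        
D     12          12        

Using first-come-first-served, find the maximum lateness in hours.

FIFO (arrival order): A B C D.
A: 0→10, due 19, lateness -9
B: 10→13, due 17, lateness -4
C: 13→22, due 26, lateness -4
D: 22→34, due 12, lateness 22
Maximum = 22.

22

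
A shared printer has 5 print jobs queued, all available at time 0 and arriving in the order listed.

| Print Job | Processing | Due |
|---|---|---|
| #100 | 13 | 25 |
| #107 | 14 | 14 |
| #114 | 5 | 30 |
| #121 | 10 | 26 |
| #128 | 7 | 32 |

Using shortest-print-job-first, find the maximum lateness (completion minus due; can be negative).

SPT (increasing processing time): #114 #128 #121 #100 #107.
#114: 0→5, due 30, lateness -25
#128: 5→12, due 32, lateness -20
#121: 12→22, due 26, lateness -4
#100: 22→35, due 25, lateness 10
#107: 35→49, due 14, lateness 35
Maximum = 35.

35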